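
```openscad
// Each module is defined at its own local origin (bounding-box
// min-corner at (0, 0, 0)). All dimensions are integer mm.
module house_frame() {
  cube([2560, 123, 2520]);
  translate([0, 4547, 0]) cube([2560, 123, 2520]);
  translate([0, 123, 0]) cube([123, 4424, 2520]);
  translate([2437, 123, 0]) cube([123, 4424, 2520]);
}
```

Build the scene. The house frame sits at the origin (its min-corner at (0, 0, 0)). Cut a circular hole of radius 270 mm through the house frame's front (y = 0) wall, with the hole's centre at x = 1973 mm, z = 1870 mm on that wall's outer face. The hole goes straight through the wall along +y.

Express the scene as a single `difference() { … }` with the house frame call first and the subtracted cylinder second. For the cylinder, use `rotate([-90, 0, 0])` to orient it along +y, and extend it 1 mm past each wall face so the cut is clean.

difference() {
  house_frame();
  translate([1973, -1, 1870]) rotate([-90, 0, 0]) cylinder(h = 125, r = 270);
}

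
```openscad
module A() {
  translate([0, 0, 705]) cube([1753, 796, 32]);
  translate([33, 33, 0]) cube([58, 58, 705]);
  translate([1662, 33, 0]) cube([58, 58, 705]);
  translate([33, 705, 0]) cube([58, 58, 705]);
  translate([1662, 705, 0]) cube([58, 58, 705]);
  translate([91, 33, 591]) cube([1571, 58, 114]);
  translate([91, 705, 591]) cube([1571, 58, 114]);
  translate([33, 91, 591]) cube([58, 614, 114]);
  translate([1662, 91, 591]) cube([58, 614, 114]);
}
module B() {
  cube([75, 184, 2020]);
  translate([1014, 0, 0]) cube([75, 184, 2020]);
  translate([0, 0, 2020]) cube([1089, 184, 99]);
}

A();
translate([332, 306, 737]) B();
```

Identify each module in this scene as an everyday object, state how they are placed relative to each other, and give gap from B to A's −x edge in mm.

A is a table. B is a door frame. The door frame is on top of the table, centred. The gap from the door frame to the table's −x edge is 332 mm.

The door frame's min-x is at 332; the table's min-x is 0; gap = 332 mm.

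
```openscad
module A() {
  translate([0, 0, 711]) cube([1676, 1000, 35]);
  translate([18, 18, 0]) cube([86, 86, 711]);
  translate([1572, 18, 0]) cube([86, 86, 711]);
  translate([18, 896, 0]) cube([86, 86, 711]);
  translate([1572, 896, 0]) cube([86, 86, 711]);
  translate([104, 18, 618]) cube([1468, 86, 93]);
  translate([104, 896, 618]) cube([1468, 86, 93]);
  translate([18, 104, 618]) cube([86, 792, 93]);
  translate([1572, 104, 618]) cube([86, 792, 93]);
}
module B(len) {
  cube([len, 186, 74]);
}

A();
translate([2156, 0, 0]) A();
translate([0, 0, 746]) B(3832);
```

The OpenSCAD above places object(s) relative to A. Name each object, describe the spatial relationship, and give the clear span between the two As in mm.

Second table starts at x = 2156; first ends at x = 1676; clear span = 2156 − 1676 = 480 mm.

A is a table. B is a beam. A beam spans the tops of two tables. The clear span between the two tables is 480 mm.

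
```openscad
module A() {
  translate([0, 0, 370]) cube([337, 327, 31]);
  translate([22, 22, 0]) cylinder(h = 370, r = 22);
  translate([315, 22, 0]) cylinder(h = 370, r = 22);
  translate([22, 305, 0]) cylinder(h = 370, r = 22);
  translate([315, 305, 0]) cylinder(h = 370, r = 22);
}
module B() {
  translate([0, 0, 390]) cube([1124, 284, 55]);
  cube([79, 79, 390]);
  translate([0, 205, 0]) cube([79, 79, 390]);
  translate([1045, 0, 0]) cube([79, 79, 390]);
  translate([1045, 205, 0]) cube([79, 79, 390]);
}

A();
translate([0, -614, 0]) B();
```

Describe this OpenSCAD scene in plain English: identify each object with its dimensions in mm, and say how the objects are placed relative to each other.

A is a four-legged stool. The seat is 337×327 mm, 31 mm thick, top at z = 401 mm. It stands on four round legs, each 44 mm in diameter, from z = 0 to the seat underside, each leg's axis is inset half a diameter from the nearest pair of seat edges (so the leg's bounding box is flush with the corner).

B is a long wooden bench with a 1124 mm (x) × 284 mm (y) seat, 55 mm thick, its top surface 445 mm above the floor. Four 79 mm square legs at the seat corners, flush with the edges, run from z = 0 to the seat underside.

The bench is on the floor beside the stool on its −y side.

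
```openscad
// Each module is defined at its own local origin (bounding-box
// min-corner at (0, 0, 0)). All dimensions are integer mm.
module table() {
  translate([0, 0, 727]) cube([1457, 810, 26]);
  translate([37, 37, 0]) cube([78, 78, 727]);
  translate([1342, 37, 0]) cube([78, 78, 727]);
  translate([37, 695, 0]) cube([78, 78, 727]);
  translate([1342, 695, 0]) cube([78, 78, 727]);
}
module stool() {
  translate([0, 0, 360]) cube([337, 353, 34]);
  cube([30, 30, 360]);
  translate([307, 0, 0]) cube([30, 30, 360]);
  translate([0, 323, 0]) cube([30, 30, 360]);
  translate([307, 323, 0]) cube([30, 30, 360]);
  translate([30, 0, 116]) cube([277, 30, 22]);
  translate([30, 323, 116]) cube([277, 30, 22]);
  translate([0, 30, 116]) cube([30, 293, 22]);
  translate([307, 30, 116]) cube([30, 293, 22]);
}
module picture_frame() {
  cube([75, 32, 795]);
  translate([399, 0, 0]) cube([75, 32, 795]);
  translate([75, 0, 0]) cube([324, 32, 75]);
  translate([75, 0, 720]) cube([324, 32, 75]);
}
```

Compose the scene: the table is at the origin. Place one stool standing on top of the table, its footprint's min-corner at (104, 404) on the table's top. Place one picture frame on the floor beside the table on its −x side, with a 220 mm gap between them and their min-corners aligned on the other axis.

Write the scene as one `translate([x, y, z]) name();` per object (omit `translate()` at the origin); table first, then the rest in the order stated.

table();
translate([104, 404, 753]) stool();
translate([-694, 0, 0]) picture_frame();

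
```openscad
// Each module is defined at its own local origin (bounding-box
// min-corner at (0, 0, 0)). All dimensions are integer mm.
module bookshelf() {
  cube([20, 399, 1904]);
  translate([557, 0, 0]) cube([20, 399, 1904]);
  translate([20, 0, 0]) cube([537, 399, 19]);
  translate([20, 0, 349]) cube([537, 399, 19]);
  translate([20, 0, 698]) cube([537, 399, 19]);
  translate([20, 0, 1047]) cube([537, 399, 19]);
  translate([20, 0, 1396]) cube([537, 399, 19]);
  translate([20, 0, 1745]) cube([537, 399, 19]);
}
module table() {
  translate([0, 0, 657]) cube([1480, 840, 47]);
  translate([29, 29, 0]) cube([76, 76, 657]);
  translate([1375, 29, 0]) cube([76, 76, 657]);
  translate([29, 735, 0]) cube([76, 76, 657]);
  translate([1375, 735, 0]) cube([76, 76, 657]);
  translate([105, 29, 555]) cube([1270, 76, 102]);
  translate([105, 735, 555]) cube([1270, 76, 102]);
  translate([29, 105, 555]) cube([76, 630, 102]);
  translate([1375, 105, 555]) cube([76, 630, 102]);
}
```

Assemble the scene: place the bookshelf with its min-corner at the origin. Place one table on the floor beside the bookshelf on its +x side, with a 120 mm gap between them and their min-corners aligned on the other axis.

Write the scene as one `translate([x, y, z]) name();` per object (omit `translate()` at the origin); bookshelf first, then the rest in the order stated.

bookshelf();
translate([697, 0, 0]) table();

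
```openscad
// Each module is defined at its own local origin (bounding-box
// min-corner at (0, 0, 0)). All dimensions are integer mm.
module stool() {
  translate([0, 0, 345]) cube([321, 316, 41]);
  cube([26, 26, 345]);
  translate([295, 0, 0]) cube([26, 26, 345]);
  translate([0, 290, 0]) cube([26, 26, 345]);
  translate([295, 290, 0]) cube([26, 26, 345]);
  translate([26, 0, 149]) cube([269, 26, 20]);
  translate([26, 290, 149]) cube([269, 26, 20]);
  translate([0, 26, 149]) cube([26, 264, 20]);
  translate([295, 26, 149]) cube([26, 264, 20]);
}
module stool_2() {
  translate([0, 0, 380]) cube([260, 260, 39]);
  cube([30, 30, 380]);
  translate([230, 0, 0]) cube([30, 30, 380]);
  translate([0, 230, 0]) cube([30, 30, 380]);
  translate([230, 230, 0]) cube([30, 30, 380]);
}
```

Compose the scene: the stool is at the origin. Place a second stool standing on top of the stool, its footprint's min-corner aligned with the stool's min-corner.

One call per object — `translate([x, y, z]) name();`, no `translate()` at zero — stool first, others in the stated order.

stool();
translate([0, 0, 386]) stool_2();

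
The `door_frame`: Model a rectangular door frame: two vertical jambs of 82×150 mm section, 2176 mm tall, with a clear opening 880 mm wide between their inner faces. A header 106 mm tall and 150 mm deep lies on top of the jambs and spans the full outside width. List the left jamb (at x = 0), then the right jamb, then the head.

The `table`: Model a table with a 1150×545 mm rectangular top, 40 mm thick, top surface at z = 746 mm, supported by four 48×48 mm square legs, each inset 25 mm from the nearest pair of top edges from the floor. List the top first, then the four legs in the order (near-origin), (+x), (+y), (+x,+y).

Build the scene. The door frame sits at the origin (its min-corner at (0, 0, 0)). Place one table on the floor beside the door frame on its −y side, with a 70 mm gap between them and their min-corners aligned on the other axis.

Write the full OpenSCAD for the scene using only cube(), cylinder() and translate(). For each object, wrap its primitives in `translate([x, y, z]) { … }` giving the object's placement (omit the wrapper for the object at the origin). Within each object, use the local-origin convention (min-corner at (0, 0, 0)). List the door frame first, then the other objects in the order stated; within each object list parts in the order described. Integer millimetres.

cube([82, 150, 2176]);
translate([962, 0, 0]) cube([82, 150, 2176]);
translate([0, 0, 2176]) cube([1044, 150, 106]);
translate([0, -615, 0]) {
  translate([0, 0, 706]) cube([1150, 545, 40]);
  translate([25, 25, 0]) cube([48, 48, 706]);
  translate([1077, 25, 0]) cube([48, 48, 706]);
  translate([25, 472, 0]) cube([48, 48, 706]);
  translate([1077, 472, 0]) cube([48, 48, 706]);
}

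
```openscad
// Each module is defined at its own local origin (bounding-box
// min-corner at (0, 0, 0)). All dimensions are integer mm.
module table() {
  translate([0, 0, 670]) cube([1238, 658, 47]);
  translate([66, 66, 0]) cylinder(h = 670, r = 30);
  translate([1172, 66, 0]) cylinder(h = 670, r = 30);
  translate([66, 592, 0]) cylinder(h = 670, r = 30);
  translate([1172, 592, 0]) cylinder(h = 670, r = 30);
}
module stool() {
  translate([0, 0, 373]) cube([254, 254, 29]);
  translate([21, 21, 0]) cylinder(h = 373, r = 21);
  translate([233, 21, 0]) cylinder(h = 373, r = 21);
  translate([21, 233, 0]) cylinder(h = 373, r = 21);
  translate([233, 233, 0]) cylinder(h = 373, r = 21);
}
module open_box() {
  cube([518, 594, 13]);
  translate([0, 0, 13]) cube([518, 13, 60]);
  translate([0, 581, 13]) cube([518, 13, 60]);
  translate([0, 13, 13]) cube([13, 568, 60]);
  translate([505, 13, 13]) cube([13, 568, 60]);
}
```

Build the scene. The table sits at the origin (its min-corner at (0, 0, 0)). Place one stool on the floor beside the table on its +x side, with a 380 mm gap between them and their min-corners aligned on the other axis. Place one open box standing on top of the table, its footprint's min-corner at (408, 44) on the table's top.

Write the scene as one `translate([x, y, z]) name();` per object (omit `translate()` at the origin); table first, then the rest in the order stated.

table();
translate([1618, 0, 0]) stool();
translate([408, 44, 717]) open_box();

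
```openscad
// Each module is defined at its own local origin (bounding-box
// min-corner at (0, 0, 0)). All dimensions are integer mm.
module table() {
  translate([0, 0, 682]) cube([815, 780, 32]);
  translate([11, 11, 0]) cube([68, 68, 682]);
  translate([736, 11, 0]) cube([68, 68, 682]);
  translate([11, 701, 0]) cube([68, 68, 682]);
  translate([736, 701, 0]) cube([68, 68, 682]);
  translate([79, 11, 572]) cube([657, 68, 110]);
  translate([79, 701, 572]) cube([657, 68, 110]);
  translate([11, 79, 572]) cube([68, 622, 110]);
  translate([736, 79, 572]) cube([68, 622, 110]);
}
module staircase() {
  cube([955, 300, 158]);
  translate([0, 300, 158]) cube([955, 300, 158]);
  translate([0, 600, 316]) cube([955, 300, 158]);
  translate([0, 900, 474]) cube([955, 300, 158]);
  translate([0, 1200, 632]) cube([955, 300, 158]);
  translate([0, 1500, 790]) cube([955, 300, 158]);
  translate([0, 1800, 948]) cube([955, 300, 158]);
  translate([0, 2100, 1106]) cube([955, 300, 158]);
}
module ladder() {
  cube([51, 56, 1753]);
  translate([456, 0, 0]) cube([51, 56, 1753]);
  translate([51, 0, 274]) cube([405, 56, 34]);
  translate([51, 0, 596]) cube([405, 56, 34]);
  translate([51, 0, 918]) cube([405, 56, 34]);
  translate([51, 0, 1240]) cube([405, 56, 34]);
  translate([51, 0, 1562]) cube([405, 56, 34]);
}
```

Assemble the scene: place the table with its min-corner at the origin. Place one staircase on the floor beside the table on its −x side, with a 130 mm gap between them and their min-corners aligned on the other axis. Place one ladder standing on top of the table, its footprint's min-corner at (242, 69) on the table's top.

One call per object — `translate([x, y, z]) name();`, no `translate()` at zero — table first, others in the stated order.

table();
translate([-1085, 0, 0]) staircase();
translate([242, 69, 714]) ladder();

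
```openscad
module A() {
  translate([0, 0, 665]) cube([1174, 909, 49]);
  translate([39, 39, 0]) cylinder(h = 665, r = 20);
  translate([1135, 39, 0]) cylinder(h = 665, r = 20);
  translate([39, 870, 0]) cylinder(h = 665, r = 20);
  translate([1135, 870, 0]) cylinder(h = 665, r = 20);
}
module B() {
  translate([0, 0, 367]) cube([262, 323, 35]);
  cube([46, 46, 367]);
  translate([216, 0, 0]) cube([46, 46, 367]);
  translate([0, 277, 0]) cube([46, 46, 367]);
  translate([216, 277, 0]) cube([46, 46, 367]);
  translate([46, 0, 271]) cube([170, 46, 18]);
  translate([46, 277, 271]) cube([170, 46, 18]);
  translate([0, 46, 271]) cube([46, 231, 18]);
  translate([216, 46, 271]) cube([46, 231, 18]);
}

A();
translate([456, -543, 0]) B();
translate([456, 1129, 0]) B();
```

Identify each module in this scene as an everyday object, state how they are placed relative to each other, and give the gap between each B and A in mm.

Each stool's nearest face is 220 mm from the table's bounding box.

A is a table. B is a stool. Two stools sit around the table at the −y, +y sides. The gap between each stool and the table is 220 mm.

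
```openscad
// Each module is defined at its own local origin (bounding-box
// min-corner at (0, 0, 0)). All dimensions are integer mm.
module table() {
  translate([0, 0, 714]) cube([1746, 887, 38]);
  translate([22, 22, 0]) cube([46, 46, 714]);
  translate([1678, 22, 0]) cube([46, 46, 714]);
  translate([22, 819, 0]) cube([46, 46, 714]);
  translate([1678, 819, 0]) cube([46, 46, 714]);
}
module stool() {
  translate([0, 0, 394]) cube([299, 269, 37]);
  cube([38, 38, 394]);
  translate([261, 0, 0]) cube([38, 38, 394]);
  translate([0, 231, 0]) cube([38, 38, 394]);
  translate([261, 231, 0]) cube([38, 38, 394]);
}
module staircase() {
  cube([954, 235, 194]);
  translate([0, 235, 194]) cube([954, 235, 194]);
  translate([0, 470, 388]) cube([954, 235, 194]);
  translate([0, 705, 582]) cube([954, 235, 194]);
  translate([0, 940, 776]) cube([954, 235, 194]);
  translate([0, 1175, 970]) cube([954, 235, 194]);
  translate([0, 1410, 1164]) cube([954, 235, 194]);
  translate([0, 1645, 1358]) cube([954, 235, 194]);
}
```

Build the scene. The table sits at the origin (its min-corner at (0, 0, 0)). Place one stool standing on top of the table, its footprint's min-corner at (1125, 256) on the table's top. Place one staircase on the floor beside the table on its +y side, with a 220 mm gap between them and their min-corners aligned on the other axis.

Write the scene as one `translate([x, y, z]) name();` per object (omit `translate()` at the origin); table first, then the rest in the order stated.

table();
translate([1125, 256, 752]) stool();
translate([0, 1107, 0]) staircase();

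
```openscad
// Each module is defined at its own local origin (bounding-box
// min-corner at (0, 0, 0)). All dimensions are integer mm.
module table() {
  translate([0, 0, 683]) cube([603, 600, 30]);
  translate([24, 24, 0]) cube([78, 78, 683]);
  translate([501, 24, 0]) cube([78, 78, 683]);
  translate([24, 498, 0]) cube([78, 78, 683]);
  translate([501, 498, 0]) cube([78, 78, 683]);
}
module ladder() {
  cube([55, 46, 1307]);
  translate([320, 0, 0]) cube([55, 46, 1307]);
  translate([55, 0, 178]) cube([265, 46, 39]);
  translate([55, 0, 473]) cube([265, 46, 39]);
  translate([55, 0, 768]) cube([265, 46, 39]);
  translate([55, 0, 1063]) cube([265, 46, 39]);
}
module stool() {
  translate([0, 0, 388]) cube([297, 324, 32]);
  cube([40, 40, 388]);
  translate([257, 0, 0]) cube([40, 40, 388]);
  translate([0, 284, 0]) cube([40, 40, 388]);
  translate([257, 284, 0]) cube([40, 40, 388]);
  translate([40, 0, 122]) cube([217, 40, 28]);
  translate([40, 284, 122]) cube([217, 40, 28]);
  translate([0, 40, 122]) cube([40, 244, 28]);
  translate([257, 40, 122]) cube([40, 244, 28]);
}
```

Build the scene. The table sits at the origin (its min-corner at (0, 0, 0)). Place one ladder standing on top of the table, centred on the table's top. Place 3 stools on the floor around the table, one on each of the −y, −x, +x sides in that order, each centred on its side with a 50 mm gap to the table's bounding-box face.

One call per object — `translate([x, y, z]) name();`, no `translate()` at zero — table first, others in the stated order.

table();
translate([114, 277, 713]) ladder();
translate([153, -374, 0]) stool();
translate([-347, 138, 0]) stool();
translate([653, 138, 0]) stool();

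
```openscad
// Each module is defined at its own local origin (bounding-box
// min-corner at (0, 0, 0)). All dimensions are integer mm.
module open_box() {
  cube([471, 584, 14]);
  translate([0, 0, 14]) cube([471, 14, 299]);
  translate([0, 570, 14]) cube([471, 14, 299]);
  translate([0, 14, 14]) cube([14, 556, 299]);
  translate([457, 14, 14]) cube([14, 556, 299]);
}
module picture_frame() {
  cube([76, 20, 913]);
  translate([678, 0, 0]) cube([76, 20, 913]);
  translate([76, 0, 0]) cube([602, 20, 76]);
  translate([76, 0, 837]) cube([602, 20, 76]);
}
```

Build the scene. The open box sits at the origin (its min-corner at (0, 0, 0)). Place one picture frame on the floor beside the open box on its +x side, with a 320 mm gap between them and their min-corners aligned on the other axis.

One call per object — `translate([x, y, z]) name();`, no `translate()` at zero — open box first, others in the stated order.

open_box();
translate([791, 0, 0]) picture_frame();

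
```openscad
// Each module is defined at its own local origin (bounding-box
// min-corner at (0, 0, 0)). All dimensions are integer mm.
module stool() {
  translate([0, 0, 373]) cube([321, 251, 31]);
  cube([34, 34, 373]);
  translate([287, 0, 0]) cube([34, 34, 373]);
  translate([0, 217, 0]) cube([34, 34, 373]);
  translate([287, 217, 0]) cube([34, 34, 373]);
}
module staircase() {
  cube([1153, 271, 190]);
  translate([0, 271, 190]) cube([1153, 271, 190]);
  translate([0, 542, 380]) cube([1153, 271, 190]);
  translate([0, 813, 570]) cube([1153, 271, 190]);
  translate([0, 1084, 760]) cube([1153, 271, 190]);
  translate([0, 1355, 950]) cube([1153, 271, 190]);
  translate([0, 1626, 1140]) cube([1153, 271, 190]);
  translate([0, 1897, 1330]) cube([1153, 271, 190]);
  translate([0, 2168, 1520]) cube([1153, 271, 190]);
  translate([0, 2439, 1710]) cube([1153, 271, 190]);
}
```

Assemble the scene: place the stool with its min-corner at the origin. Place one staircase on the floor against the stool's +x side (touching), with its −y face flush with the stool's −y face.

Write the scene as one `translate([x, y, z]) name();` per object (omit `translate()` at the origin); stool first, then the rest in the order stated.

stool();
translate([321, 0, 0]) staircase();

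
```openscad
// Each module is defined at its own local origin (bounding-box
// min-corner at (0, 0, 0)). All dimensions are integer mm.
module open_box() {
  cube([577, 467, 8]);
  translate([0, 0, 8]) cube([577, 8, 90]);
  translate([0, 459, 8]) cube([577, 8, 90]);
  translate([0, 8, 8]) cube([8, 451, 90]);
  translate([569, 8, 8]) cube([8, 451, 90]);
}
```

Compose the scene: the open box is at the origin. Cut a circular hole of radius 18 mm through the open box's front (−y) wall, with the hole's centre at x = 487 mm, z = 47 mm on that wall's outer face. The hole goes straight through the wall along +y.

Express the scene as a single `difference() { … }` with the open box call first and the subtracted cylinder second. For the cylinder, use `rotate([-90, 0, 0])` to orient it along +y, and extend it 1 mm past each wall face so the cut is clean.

difference() {
  open_box();
  translate([487, -1, 47]) rotate([-90, 0, 0]) cylinder(h = 10, r = 18);
}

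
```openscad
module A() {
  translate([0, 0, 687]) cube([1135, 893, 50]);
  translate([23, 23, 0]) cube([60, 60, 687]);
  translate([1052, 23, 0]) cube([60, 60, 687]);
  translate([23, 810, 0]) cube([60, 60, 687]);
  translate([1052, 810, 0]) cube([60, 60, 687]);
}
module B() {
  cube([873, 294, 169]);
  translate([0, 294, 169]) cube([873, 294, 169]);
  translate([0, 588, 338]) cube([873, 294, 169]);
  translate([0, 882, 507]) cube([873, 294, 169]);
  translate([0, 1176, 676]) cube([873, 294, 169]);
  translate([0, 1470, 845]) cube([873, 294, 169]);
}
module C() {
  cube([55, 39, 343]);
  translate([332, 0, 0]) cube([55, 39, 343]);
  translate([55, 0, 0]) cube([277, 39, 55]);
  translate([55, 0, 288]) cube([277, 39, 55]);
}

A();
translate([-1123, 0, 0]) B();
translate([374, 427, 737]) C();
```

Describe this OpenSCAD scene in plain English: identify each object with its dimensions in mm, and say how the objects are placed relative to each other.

A is a rectangular dining table. The top is 1135×893×50 mm with its upper surface at z = 737 mm. It stands on four 60×60 mm square legs, each inset 23 mm from the nearest pair of top edges, running from the floor to the underside of the top.

B is a run of 6 identical solid stair steps. Each tread is 873×294 mm and each step block is 169 mm high. Step 1 rests on the floor; step k is offset from step 1 by (k−1)×294 mm in y and (k−1)×169 mm in z.

C is a rectangular picture frame lying in the x–z plane (depth along y). The opening is 277 mm wide (x) by 233 mm tall (z), surrounded by a border 55 mm wide on all four sides. The frame is 39 mm deep and is made of two full-height vertical stiles with two horizontal rails fitted between them.

The staircase is on the floor beside the table on its −x side. The picture frame is on top of the table, centred.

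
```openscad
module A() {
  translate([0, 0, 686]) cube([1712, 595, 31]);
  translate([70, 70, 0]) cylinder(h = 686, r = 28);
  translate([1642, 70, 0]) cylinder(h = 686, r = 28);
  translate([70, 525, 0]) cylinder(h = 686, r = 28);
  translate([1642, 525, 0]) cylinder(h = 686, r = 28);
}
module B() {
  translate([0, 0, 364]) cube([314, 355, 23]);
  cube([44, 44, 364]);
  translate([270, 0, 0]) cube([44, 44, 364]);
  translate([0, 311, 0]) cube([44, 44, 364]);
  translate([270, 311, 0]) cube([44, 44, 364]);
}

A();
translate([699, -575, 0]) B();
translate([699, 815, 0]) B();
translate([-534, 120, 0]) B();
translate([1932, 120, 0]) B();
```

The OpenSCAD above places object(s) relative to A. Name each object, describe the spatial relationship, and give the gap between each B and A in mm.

Each stool's nearest face is 220 mm from the table's bounding box.

A is a table. B is a stool. Four stools sit around the table at the −y, +y, −x, +x sides. The gap between each stool and the table is 220 mm.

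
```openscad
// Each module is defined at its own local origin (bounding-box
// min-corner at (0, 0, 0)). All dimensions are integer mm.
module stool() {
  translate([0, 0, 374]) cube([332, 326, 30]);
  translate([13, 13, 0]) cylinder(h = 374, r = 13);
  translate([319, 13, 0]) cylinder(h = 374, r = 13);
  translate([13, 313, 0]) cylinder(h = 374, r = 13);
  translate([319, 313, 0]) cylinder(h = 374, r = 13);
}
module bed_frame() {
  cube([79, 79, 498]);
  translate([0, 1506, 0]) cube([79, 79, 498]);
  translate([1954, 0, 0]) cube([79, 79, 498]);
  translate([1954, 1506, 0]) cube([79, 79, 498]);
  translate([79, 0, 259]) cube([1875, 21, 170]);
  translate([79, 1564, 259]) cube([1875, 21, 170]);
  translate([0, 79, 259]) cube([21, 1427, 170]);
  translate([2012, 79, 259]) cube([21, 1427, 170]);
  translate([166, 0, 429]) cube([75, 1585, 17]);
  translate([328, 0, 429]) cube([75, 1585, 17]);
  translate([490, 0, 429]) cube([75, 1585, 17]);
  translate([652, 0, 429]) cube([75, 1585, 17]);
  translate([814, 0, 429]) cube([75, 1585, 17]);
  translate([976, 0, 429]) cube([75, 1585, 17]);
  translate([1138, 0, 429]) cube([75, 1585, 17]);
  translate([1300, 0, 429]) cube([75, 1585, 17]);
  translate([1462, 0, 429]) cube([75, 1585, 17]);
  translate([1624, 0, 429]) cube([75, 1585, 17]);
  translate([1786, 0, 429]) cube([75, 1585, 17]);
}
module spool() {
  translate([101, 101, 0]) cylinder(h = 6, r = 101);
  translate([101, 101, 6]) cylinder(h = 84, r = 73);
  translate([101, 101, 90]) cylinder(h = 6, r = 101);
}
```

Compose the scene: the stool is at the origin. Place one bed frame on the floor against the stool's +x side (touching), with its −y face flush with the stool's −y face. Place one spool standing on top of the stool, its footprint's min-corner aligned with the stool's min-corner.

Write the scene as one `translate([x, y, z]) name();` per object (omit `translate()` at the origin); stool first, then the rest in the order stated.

stool();
translate([332, 0, 0]) bed_frame();
translate([0, 0, 404]) spool();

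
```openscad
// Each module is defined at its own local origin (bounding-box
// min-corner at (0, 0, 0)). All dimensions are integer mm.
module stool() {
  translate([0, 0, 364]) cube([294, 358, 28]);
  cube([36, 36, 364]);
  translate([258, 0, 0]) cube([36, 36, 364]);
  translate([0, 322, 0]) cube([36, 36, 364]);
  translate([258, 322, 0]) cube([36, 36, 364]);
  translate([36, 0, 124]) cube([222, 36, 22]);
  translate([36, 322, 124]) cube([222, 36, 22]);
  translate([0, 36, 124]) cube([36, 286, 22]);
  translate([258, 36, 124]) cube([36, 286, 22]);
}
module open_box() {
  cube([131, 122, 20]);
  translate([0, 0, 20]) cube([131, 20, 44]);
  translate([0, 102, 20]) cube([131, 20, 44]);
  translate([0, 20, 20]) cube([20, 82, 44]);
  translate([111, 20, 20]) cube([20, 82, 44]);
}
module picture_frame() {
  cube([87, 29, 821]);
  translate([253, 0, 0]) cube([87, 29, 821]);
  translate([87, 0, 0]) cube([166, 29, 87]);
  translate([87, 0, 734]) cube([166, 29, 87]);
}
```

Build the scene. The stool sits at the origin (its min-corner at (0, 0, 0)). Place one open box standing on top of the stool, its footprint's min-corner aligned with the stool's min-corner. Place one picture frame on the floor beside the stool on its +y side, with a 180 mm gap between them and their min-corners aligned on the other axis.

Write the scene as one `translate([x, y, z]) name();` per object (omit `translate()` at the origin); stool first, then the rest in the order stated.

stool();
translate([0, 0, 392]) open_box();
translate([0, 538, 0]) picture_frame();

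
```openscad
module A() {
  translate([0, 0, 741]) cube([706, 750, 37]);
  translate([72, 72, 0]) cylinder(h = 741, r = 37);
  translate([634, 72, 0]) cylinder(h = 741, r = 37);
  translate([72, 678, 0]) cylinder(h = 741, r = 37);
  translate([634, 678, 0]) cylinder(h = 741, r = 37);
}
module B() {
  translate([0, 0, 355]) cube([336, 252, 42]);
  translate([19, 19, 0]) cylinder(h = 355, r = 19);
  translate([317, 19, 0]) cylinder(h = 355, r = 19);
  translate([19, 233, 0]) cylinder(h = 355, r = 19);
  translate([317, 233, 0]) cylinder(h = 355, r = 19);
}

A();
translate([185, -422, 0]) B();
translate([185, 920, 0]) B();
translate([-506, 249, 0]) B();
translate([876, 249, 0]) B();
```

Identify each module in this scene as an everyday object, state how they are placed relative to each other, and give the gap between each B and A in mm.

A is a table. B is a stool. Four stools sit around the table at the −y, +y, −x, +x sides. The gap between each stool and the table is 170 mm.

Each stool's nearest face is 170 mm from the table's bounding box.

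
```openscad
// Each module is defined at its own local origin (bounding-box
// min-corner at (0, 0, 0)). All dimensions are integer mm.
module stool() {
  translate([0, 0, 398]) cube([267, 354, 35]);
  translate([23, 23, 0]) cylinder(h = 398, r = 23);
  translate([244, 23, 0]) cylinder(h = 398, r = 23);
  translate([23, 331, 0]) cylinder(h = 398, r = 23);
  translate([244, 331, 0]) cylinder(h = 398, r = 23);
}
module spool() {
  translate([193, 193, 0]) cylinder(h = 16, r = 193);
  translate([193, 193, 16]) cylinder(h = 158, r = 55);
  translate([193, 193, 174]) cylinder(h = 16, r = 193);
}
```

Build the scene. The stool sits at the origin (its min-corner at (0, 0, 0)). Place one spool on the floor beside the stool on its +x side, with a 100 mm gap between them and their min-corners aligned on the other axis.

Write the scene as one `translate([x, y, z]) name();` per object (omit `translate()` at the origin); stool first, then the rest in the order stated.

stool();
translate([367, 0, 0]) spool();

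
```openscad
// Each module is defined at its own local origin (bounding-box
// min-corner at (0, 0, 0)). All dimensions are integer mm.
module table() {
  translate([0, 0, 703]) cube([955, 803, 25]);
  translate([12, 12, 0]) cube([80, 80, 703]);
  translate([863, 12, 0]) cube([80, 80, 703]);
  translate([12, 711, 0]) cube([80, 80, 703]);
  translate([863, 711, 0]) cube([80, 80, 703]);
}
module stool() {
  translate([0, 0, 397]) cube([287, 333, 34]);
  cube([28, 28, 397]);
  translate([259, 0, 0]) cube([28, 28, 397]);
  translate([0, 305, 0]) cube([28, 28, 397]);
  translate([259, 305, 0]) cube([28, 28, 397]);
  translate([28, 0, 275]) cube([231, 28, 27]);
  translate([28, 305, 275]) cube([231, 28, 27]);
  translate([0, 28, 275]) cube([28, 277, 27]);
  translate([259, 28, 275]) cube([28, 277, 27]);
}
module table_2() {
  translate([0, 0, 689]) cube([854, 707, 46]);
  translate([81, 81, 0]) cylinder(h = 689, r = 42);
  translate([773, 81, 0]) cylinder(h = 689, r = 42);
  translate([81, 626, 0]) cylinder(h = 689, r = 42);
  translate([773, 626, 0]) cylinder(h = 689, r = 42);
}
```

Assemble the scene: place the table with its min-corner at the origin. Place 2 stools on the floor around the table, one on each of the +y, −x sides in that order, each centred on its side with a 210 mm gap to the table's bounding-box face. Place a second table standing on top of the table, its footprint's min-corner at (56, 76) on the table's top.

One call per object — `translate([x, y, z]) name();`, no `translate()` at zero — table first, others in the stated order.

table();
translate([334, 1013, 0]) stool();
translate([-497, 235, 0]) stool();
translate([56, 76, 728]) table_2();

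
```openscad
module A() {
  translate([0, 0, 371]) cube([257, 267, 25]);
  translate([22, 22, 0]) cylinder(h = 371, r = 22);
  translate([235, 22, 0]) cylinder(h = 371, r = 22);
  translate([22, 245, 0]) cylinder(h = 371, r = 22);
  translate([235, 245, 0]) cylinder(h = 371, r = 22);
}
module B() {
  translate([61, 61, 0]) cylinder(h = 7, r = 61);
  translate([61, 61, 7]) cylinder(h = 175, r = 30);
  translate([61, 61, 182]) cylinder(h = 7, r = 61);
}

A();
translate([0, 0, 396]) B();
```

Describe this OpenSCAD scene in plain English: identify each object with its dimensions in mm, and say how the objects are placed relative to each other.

A is a simple wooden stool: a rectangular seat 257 mm (x) by 267 mm (y), 25 mm thick, top face at z = 396 mm, on four round legs, each 44 mm in diameter. The legs rest on z = 0, each leg's axis is inset half a diameter from the nearest pair of seat edges (so the leg's bounding box is flush with the corner).

B is a spool: two coaxial disc flanges of radius 61 mm and thickness 7 mm, joined by a core cylinder of radius 30 mm and height 175 mm. The lower flange rests on z = 0 and the three cylinders share a vertical axis.

The spool is on top of the stool.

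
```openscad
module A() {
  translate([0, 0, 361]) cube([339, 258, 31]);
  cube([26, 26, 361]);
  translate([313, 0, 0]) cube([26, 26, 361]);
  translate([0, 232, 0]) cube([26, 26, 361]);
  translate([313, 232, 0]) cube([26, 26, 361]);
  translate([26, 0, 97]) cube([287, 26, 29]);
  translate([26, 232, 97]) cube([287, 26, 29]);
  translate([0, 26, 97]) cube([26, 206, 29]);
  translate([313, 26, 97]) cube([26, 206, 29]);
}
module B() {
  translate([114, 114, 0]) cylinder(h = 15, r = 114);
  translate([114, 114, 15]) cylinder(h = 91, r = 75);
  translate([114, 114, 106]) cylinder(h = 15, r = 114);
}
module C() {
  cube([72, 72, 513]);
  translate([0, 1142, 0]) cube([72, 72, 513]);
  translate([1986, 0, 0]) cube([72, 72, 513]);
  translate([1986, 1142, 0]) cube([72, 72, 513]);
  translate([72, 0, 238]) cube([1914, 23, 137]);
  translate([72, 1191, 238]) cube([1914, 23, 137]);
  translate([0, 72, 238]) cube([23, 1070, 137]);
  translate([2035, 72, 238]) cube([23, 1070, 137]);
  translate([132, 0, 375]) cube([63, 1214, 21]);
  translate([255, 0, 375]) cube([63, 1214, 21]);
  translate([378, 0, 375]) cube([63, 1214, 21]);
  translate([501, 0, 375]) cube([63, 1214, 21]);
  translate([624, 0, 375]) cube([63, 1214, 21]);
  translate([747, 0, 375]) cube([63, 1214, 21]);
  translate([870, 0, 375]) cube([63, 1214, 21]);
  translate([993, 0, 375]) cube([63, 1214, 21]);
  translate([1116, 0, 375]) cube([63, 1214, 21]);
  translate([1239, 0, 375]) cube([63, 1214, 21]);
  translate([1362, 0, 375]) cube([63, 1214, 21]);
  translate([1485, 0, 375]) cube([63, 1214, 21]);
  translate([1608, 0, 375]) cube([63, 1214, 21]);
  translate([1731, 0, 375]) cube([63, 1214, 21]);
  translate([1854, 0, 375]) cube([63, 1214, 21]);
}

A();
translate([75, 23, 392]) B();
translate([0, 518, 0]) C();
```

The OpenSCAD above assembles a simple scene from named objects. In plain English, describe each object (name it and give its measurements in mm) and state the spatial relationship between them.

A is a four-legged stool. The seat is 339×258 mm, 31 mm thick, top at z = 392 mm. It stands on four square legs, each 26×26 mm in cross-section, from z = 0 to the seat underside, each flush with a corner of the seat. Four stretchers, 26 mm wide and 29 mm tall, connect adjacent legs with their undersides at z = 97 mm, each running between the inner faces of the legs it joins and aligned with the legs' outer faces on the other axis.

B is a spool: two coaxial disc flanges of radius 114 mm and thickness 15 mm, joined by a core cylinder of radius 75 mm and height 91 mm. The lower flange rests on z = 0 and the three cylinders share a vertical axis.

C is a bed frame 2058 mm long (x) by 1214 mm wide (y). Four 72×72 mm corner posts, 513 mm tall, at the corners of the footprint. Four rails of 23 mm thickness and 137 mm height run between adjacent posts with their undersides at z = 238 mm, their outer faces flush with the outside of the frame (the two x-running rails run between the posts' inner faces; the two y-running rails run between the posts' inner faces). 15 slats, each 63 mm wide (x) and 21 mm thick, lie across the top of the two x-running rails, running the full 1214 mm width of the frame in y; the slats are evenly spaced along x between the inner faces of the end posts with equal gaps (rounded down to the nearest mm) at the −x end and between each pair — any rounding remainder accumulates at the +x end.

The spool is on top of the stool. The bed frame is on the floor beside the stool on its +y side.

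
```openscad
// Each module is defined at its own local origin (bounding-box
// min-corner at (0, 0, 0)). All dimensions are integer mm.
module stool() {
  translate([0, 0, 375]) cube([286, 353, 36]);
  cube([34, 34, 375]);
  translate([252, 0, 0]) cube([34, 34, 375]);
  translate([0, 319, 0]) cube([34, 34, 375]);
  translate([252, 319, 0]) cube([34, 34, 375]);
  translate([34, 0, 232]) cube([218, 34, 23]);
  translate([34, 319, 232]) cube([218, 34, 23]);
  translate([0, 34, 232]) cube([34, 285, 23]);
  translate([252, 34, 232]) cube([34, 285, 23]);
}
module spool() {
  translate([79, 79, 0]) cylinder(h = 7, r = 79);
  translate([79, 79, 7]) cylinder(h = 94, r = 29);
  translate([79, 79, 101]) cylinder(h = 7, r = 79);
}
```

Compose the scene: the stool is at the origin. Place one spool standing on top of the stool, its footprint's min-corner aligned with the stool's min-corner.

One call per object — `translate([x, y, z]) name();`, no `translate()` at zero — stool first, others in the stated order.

stool();
translate([0, 0, 411]) spool();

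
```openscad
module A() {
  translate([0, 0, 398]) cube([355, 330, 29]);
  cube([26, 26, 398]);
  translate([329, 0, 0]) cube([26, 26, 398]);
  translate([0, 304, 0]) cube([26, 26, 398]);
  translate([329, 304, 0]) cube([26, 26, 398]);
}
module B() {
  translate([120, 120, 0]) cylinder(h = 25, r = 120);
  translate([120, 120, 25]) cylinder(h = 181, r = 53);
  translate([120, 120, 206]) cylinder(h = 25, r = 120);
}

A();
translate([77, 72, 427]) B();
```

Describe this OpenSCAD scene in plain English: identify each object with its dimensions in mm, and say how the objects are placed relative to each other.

A is a simple wooden stool: a rectangular seat 355 mm (x) by 330 mm (y), 29 mm thick, top face at z = 427 mm, on four square legs, each 26×26 mm in cross-section. The legs rest on z = 0, each flush with a corner of the seat.

B is a spool: two coaxial disc flanges of radius 120 mm and thickness 25 mm, joined by a core cylinder of radius 53 mm and height 181 mm. The lower flange rests on z = 0 and the three cylinders share a vertical axis.

The spool is on top of the stool.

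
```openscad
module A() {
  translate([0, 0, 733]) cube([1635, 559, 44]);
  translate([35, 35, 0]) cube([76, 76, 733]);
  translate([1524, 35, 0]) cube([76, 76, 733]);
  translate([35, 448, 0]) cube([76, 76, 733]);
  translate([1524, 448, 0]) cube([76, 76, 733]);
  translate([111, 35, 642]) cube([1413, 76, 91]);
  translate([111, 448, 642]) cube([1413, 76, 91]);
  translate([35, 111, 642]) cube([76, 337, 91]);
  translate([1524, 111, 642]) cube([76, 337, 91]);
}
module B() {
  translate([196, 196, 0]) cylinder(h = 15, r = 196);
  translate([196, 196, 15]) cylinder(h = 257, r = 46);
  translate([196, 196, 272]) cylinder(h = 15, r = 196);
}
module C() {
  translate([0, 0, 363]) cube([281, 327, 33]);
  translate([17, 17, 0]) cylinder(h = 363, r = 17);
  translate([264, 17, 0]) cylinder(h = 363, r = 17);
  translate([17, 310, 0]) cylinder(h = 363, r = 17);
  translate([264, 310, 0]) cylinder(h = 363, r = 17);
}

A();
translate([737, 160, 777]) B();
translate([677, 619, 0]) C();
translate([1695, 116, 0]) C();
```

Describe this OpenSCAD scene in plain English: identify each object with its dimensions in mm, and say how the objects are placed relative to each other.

A is a rectangular dining table. The top is 1635×559×44 mm with its upper surface at z = 777 mm. It stands on four 76×76 mm square legs, each inset 35 mm from the nearest pair of top edges, running from the floor to the underside of the top. Four apron rails, 76 mm thick and 91 mm tall, run between adjacent legs with their top edges flush with the underside of the top and their outer faces flush with the legs' outer faces.

B is a spool: two coaxial disc flanges of radius 196 mm and thickness 15 mm, joined by a core cylinder of radius 46 mm and height 257 mm. The lower flange rests on z = 0 and the three cylinders share a vertical axis.

C is a four-legged stool. The seat is 281×327 mm, 33 mm thick, top at z = 396 mm. It stands on four round legs, each 34 mm in diameter, from z = 0 to the seat underside, each leg's axis is inset half a diameter from the nearest pair of seat edges (so the leg's bounding box is flush with the corner).

The spool is on top of the table. Two stools sit around the table at the +y, +x sides.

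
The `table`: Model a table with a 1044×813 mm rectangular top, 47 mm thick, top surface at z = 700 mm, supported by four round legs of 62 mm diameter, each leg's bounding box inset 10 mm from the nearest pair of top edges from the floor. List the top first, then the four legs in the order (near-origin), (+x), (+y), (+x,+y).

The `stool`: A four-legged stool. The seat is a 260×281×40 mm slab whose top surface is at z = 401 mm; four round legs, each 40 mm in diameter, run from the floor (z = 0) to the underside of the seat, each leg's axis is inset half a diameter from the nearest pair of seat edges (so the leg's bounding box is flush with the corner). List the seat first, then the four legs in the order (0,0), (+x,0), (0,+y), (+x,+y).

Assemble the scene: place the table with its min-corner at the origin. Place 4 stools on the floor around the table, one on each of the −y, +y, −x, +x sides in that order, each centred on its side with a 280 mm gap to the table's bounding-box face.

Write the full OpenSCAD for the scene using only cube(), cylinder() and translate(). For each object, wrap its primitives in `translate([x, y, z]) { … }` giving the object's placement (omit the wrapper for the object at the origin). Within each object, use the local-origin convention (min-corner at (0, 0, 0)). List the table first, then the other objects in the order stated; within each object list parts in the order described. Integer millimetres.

translate([0, 0, 653]) cube([1044, 813, 47]);
translate([41, 41, 0]) cylinder(h = 653, r = 31);
translate([1003, 41, 0]) cylinder(h = 653, r = 31);
translate([41, 772, 0]) cylinder(h = 653, r = 31);
translate([1003, 772, 0]) cylinder(h = 653, r = 31);
translate([392, -561, 0]) {
  translate([0, 0, 361]) cube([260, 281, 40]);
  translate([20, 20, 0]) cylinder(h = 361, r = 20);
  translate([240, 20, 0]) cylinder(h = 361, r = 20);
  translate([20, 261, 0]) cylinder(h = 361, r = 20);
  translate([240, 261, 0]) cylinder(h = 361, r = 20);
}
translate([392, 1093, 0]) {
  translate([0, 0, 361]) cube([260, 281, 40]);
  translate([20, 20, 0]) cylinder(h = 361, r = 20);
  translate([240, 20, 0]) cylinder(h = 361, r = 20);
  translate([20, 261, 0]) cylinder(h = 361, r = 20);
  translate([240, 261, 0]) cylinder(h = 361, r = 20);
}
translate([-540, 266, 0]) {
  translate([0, 0, 361]) cube([260, 281, 40]);
  translate([20, 20, 0]) cylinder(h = 361, r = 20);
  translate([240, 20, 0]) cylinder(h = 361, r = 20);
  translate([20, 261, 0]) cylinder(h = 361, r = 20);
  translate([240, 261, 0]) cylinder(h = 361, r = 20);
}
translate([1324, 266, 0]) {
  translate([0, 0, 361]) cube([260, 281, 40]);
  translate([20, 20, 0]) cylinder(h = 361, r = 20);
  translate([240, 20, 0]) cylinder(h = 361, r = 20);
  translate([20, 261, 0]) cylinder(h = 361, r = 20);
  translate([240, 261, 0]) cylinder(h = 361, r = 20);
}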